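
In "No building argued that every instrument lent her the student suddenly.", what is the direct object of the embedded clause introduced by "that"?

the student

Within the embedded clause introduced by "that", the direct object of "lent" is "the student".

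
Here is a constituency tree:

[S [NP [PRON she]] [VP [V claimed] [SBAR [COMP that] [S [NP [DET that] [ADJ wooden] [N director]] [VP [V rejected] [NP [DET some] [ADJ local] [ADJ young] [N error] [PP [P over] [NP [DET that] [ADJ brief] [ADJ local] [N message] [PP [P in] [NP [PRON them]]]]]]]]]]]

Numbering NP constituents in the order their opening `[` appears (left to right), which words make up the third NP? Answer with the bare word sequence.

some local young error over that brief local message in them

Opening `[NP` markers occur at word positions 1, 4, 8, 13, 18; the third of these opens the constituent [NP some local young error over that brief local message in them].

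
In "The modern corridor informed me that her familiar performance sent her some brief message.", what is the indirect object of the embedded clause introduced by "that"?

her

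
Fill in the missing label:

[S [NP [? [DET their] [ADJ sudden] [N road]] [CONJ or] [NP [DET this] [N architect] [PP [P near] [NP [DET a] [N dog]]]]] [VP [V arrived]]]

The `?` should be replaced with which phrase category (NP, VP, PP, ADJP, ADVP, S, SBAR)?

Looking at what the `?` directly dominates — DET 'their', ADJ 'sudden', N 'road' — this is a noun phrase (NP).

NP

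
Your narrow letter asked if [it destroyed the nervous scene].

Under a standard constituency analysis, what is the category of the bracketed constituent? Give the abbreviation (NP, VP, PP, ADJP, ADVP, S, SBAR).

S

The span is built around the head "destroyed" — a clause (S).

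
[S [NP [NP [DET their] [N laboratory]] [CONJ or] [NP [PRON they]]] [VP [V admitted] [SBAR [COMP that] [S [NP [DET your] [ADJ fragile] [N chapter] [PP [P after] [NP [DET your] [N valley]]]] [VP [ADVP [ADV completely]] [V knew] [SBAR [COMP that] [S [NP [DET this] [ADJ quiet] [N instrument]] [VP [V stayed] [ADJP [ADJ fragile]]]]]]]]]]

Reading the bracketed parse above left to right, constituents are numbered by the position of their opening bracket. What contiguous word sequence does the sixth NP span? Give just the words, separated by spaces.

this quiet instrument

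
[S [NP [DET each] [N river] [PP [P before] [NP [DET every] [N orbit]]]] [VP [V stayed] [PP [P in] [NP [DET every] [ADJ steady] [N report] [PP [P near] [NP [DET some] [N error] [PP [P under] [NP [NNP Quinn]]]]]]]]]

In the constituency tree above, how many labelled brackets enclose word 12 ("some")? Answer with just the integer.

7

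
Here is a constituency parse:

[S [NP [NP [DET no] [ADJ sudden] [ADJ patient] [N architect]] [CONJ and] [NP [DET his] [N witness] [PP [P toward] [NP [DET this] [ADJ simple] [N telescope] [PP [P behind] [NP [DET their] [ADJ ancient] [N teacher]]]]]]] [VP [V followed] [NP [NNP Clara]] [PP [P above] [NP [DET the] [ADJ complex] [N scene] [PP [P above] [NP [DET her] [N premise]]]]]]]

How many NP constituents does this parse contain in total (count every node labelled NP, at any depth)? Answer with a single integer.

Scanning left to right, an opening `[NP` appears at word positions 1, 1, 6, 9, 13, 17, 19, 23 — 8 in total.

8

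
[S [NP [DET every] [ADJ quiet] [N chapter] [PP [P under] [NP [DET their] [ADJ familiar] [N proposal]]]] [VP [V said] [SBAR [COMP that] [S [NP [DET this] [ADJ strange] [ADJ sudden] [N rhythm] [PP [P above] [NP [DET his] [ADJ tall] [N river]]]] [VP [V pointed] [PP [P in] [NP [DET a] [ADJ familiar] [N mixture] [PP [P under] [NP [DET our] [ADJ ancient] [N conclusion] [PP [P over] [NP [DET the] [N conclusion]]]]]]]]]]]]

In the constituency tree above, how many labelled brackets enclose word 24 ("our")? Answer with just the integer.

10

Path from the root down to the word: S → VP → SBAR → S → VP → PP → NP → PP → NP → DET. That is 10 enclosing brackets.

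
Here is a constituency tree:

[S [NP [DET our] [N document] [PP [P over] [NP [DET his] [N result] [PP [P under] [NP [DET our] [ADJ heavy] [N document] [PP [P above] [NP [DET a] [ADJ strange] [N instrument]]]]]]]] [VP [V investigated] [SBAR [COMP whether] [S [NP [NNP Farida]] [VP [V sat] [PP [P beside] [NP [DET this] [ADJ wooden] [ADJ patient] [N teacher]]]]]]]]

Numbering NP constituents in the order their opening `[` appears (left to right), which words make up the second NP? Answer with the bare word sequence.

his result under our heavy document above a strange instrument

In left-to-right order the NP constituents are "our document over his result under our heavy document above a strange instrument"; "his result under our heavy document above a strange instrument"; "our heavy document above a strange instrument"; "a strange instrument"; "Farida"; "this wooden patient teacher". Number 2 is "his result under our heavy document above a strange instrument".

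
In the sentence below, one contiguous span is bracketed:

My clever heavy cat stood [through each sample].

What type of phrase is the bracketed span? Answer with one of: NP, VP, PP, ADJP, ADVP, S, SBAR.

PP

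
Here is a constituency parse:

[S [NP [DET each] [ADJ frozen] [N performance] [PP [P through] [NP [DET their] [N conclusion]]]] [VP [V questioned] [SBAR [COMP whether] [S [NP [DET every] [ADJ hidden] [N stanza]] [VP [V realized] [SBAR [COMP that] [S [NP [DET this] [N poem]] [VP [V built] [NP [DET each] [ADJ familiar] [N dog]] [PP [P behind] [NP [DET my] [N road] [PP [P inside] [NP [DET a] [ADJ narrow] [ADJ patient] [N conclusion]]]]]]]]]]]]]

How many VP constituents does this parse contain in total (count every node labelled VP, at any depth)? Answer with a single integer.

Listing each VP by its span: [VP questioned whether every hidden stanza realized that this poem built each familiar dog behind my road inside a narrow patient conclusion]; [VP realized that this poem built each familiar dog behind my road inside a narrow patient conclusion]; [VP built each familiar dog behind my road inside a narrow patient conclusion] — that makes 3.

3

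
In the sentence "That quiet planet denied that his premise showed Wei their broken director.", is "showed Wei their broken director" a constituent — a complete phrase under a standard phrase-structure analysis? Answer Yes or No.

Yes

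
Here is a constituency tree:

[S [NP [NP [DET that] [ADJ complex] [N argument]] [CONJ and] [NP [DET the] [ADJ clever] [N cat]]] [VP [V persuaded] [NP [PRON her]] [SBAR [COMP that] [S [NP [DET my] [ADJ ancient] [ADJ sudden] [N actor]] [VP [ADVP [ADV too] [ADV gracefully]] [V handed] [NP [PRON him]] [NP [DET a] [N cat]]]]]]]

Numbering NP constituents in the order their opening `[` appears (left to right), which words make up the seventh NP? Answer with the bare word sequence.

a cat

In left-to-right order the NP constituents are "that complex argument and the clever cat"; "that complex argument"; "the clever cat"; "her"; "my ancient sudden actor"; "him"; "a cat". Number 7 is "a cat".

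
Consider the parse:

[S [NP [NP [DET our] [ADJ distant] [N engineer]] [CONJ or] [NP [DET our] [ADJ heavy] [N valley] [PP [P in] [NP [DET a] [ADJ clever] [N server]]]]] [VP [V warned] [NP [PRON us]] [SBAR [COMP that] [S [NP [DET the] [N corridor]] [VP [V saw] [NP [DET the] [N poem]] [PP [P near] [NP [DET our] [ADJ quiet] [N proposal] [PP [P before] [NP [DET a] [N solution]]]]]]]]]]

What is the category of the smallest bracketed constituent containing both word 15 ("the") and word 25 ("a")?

S

Word 15 lies under S → VP → SBAR → S → NP → DET; word 25 lies under S → VP → SBAR → S → VP → PP → NP → PP → NP → DET. The lowest shared node is the S.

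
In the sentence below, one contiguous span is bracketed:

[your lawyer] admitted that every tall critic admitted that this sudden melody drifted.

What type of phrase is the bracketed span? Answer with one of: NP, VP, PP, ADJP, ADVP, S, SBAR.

NP

The bracketed span "your lawyer" is headed by "lawyer", making it a noun phrase (NP).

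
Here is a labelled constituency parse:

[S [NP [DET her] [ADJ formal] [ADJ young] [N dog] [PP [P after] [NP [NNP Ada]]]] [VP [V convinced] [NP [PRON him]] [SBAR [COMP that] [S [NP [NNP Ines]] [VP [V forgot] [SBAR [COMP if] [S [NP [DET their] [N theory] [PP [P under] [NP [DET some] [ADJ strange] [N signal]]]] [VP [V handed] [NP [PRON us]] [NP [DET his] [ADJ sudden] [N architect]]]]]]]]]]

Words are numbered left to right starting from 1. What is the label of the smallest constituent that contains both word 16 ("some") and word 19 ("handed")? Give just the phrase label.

Word 16 lies under S → VP → SBAR → S → VP → SBAR → S → NP → PP → NP → DET; word 19 lies under S → VP → SBAR → S → VP → SBAR → S → VP → V. The lowest shared node is the S.

S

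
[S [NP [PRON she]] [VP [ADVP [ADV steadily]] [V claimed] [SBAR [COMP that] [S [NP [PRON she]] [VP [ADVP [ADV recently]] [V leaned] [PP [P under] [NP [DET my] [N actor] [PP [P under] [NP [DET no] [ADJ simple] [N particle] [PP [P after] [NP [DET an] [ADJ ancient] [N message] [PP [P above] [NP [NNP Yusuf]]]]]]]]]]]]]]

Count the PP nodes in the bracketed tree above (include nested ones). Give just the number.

Scanning left to right, an opening `[PP` appears at word positions 8, 11, 15, 19 — 4 in total.

4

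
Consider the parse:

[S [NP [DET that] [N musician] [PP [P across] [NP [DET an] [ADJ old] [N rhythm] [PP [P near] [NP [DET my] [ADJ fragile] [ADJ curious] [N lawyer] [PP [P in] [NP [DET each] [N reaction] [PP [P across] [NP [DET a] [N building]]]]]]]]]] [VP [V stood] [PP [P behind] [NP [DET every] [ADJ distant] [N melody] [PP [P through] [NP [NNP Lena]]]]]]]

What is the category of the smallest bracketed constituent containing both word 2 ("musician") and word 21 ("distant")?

S

Word 2 lies under S → NP → N; word 21 lies under S → VP → PP → NP → ADJ. The lowest shared node is the S.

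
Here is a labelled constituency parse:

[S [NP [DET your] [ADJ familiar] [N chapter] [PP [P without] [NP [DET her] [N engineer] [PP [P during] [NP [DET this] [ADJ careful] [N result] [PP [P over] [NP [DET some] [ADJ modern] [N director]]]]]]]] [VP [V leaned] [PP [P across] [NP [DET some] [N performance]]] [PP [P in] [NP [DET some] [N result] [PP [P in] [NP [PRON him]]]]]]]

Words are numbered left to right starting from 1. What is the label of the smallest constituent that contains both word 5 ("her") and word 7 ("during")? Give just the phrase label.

NP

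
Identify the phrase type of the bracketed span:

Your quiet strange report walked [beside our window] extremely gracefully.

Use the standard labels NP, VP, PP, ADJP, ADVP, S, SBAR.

The span is built around the preposition "beside" — a prepositional phrase (PP).

PP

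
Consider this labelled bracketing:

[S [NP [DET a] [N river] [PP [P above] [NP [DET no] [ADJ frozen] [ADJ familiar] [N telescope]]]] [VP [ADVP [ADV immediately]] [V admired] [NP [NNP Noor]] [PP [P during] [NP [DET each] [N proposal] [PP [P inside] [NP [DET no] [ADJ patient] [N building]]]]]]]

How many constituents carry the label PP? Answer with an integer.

3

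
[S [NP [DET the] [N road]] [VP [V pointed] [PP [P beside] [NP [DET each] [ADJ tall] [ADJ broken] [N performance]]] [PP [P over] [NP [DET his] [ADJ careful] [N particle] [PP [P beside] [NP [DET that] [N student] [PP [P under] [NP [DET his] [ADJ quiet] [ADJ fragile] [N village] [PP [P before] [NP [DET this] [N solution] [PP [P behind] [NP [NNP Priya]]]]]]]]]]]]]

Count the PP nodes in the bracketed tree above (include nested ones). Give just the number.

6

Listing each PP by its span: [PP beside each tall broken performance]; [PP over his careful particle beside that student under his quiet fragile village before this solution behind Priya]; [PP beside that student under his quiet fragile village before this solution behind Priya]; [PP under his quiet fragile village before this solution behind Priya]; [PP before this solution behind Priya]; [PP behind Priya] — that makes 6.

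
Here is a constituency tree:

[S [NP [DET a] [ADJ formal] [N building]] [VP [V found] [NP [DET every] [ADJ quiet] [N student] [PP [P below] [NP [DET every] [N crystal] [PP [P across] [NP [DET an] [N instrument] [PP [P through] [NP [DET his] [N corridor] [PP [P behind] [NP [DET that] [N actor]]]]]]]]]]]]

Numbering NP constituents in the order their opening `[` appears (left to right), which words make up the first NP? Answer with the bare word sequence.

a formal building

Opening `[NP` markers occur at word positions 1, 5, 9, 12, 15, 18; the first of these opens the constituent [NP a formal building].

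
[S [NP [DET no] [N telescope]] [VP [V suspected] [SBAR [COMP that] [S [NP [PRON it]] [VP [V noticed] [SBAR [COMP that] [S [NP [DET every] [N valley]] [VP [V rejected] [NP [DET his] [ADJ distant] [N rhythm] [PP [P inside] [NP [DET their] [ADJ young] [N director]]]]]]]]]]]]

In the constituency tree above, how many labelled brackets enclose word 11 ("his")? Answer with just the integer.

Counting open brackets not yet closed at "his": [S [VP [SBAR [S [VP [SBAR [S [VP [NP [DET = 10.

10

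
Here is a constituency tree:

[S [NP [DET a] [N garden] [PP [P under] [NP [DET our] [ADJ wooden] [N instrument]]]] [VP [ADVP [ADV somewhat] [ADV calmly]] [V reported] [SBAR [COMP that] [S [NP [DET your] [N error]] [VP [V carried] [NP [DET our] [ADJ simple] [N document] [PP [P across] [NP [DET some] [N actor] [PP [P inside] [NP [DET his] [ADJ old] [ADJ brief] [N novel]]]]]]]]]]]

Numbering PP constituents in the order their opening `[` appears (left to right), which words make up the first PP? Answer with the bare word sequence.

under our wooden instrument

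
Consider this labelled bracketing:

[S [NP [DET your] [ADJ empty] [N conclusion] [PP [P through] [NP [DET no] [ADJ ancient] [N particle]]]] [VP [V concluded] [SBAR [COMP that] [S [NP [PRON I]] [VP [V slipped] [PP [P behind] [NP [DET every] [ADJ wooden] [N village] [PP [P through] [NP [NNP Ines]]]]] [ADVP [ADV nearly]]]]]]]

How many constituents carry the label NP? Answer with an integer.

The NP constituents are: [NP your empty conclusion through no ancient particle]; [NP no ancient particle]; [NP I]; [NP every wooden village through Ines]; [NP Ines]. Total: 5.

5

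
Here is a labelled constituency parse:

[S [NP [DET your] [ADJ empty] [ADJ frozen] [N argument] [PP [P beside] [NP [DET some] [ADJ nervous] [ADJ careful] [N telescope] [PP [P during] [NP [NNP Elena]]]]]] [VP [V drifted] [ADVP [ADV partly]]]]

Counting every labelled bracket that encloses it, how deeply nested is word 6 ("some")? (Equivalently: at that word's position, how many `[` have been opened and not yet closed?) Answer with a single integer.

Counting open brackets not yet closed at "some": [S [NP [PP [NP [DET = 5.

5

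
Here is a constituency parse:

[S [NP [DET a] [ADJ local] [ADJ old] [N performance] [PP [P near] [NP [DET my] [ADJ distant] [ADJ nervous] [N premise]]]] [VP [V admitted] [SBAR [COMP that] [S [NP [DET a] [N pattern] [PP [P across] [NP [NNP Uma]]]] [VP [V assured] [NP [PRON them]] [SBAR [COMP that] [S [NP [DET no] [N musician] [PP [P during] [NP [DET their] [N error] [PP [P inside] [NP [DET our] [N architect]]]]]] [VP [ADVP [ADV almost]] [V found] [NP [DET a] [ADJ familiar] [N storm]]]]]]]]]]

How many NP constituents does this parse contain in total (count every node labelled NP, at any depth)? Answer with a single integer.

9

The NP constituents are: [NP a local old performance near my distant nervous premise]; [NP my distant nervous premise]; [NP a pattern across Uma]; [NP Uma]; [NP them]; [NP no musician during their error inside our architect] …. Total: 9.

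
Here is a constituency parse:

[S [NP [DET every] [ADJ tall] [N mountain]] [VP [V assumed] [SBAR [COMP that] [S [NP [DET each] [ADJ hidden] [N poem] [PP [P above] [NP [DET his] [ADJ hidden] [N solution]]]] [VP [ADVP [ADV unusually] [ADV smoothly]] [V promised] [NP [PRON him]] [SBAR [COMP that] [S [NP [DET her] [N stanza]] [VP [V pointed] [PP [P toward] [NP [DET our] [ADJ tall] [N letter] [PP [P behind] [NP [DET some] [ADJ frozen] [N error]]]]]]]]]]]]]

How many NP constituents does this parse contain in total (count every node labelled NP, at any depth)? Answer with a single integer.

7

Listing each NP by its span: [NP every tall mountain]; [NP each hidden poem above his hidden solution]; [NP his hidden solution]; [NP him]; [NP her stanza]; [NP our tall letter behind some frozen error] … — that makes 7.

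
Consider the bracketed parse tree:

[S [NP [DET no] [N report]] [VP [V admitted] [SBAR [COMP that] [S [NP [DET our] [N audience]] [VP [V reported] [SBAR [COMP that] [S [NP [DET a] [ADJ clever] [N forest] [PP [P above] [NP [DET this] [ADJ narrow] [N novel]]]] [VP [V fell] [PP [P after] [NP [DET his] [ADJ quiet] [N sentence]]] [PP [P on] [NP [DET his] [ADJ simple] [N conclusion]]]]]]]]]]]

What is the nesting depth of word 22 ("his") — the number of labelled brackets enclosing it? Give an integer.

11

The word sits inside DET, which is inside NP, inside PP, inside VP, inside S, inside SBAR, inside VP, inside S, inside SBAR, inside VP, inside S — 11 brackets in all.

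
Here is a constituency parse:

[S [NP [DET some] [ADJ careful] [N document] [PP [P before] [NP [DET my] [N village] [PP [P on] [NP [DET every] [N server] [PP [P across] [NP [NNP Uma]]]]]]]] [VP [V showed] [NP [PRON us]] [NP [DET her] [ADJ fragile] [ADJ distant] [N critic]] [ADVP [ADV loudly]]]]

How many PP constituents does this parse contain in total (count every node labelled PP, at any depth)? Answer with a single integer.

3

Scanning left to right, an opening `[PP` appears at word positions 4, 7, 10 — 3 in total.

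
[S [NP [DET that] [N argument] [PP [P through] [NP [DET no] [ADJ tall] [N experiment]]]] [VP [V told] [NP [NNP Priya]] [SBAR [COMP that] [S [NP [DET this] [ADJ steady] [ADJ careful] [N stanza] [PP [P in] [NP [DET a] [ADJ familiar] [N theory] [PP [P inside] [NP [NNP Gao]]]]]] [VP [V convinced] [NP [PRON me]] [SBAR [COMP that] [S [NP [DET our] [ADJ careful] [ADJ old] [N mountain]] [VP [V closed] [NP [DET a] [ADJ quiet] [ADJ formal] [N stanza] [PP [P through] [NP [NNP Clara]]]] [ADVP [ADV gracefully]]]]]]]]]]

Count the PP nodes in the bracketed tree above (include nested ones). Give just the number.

Scanning left to right, an opening `[PP` appears at word positions 3, 14, 18, 32 — 4 in total.

4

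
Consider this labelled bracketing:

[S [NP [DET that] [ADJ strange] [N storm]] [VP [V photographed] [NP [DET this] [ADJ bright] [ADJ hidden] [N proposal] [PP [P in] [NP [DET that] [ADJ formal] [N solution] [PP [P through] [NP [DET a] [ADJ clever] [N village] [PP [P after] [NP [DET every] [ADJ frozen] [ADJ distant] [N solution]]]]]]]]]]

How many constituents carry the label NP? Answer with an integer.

The NP constituents are: [NP that strange storm]; [NP this bright hidden proposal in that formal solution through a clever village after every frozen distant solution]; [NP that formal solution through a clever village after every frozen distant solution]; [NP a clever village after every frozen distant solution]; [NP every frozen distant solution]. Total: 5.

5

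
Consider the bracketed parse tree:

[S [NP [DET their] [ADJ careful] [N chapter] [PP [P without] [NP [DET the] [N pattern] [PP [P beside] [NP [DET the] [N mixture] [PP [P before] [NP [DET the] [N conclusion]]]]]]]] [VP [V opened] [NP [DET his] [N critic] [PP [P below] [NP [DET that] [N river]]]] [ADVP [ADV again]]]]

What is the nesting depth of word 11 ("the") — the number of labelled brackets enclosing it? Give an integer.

Counting open brackets not yet closed at "the": [S [NP [PP [NP [PP [NP [PP [NP [DET = 9.

9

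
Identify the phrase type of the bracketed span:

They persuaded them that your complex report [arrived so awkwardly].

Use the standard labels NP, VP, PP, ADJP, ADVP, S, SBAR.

VP

"arrived" is the head of the bracketed span, so the span is a verb phrase: VP.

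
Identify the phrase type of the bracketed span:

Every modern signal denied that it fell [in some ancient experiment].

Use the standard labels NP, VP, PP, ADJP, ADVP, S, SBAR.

PP

"in" is the head of the bracketed span, so the span is a prepositional phrase: PP.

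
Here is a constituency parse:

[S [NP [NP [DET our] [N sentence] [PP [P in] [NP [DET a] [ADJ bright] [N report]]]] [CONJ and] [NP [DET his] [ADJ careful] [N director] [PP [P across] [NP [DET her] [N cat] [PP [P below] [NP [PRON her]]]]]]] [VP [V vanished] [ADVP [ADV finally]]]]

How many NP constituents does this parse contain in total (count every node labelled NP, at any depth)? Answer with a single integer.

6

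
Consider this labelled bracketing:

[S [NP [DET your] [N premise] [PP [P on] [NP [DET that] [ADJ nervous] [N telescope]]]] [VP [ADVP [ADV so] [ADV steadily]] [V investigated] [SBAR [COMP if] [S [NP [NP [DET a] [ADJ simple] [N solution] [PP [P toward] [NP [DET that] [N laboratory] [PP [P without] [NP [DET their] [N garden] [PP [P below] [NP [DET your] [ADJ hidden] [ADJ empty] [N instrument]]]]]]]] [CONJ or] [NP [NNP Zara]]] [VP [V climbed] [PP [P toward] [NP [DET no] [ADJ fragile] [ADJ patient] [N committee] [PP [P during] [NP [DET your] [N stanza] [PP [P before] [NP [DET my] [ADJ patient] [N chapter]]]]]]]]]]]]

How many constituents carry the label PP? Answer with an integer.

Scanning left to right, an opening `[PP` appears at word positions 3, 14, 17, 20, 28, 33, 36 — 7 in total.

7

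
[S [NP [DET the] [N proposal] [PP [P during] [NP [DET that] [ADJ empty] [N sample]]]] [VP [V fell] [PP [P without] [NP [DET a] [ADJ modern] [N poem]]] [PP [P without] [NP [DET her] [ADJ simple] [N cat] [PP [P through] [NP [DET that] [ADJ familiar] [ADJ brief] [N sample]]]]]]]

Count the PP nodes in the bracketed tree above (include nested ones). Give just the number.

4

The PP constituents are: [PP during that empty sample]; [PP without a modern poem]; [PP without her simple cat through that familiar brief sample]; [PP through that familiar brief sample]. Total: 4.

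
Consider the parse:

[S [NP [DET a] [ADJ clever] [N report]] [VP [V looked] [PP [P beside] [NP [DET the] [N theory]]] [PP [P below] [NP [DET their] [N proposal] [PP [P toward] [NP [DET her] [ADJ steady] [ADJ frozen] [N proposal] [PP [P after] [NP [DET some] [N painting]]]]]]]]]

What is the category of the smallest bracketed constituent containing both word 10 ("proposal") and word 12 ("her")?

Both words fall inside [NP their proposal toward her steady frozen proposal after some painting] (words 9–18), and no smaller constituent contains them both. Label: NP.

NP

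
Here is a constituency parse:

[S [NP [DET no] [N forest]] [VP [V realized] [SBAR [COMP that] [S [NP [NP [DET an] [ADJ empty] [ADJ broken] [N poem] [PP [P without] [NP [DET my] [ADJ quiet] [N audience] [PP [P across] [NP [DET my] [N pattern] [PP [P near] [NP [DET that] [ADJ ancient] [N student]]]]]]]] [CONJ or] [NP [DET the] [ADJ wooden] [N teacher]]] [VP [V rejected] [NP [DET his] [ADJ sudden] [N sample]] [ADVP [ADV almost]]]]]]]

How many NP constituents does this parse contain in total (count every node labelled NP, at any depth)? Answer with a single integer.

8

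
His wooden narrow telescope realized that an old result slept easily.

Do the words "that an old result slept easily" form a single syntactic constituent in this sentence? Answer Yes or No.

Yes

The sequence corresponds to a single SBAR node — the subordinate clause "that an old result slept easily".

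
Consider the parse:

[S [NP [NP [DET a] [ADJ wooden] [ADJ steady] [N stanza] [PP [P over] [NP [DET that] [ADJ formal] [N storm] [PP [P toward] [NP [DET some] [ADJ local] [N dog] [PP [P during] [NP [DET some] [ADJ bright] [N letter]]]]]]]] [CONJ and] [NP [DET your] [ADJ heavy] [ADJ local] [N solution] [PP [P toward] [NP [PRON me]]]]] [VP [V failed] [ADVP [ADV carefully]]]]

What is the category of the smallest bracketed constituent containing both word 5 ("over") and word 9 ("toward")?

PP

Both words fall inside [PP over that formal storm toward some local dog during some bright letter] (words 5–16), and no smaller constituent contains them both. Label: PP.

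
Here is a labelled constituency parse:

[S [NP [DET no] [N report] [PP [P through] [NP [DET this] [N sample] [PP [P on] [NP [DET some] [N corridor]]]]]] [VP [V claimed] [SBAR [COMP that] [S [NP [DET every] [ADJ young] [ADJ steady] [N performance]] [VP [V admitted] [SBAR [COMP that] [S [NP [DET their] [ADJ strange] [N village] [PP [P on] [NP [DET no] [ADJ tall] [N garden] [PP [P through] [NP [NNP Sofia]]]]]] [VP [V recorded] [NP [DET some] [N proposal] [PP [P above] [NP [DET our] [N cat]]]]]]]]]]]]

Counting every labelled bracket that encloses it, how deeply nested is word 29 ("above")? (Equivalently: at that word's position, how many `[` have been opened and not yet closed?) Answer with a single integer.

Path from the root down to the word: S → VP → SBAR → S → VP → SBAR → S → VP → NP → PP → P. That is 11 enclosing brackets.

11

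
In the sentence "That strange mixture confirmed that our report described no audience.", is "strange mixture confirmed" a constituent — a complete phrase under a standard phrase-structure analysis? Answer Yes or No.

No

"strange" belongs to the noun phrase "that strange mixture" while "confirmed" belongs to the verb phrase "confirmed that our report described no audience"; a span that runs across that boundary is not a single phrase.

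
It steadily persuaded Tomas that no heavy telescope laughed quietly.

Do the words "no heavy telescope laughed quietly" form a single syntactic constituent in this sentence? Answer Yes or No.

Yes

These words form the whole clause headed by "laughed", so yes — one constituent.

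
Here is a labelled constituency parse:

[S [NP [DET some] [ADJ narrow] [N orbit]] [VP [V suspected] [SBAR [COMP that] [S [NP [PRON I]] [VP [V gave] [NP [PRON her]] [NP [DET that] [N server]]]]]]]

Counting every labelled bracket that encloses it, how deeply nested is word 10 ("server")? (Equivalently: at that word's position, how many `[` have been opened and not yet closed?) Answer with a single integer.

Counting open brackets not yet closed at "server": [S [VP [SBAR [S [VP [NP [N = 7.

7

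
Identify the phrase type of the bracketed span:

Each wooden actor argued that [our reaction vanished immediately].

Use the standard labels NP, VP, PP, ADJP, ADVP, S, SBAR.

The bracketed span "our reaction vanished immediately" is headed by "vanished", making it a clause (S).

S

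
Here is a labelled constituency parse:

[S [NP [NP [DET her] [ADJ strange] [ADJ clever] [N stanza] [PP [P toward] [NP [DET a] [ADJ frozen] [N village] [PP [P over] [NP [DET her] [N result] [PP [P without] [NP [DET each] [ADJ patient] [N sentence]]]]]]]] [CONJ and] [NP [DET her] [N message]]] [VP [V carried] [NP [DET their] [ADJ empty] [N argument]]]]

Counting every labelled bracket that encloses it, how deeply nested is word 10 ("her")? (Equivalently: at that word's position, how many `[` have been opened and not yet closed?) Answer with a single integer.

Path from the root down to the word: S → NP → NP → PP → NP → PP → NP → DET. That is 8 enclosing brackets.

8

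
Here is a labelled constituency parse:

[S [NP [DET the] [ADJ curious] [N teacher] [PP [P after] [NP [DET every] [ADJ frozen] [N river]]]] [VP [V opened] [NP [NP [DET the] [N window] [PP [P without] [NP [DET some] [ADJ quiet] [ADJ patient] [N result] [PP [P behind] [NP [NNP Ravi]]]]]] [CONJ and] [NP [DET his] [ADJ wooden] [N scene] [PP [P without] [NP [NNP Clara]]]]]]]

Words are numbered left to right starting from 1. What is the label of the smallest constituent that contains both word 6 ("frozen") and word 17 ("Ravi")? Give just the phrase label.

Word 6 lies under S → NP → PP → NP → ADJ; word 17 lies under S → VP → NP → NP → PP → NP → PP → NP → NNP. The lowest shared node is the S.

S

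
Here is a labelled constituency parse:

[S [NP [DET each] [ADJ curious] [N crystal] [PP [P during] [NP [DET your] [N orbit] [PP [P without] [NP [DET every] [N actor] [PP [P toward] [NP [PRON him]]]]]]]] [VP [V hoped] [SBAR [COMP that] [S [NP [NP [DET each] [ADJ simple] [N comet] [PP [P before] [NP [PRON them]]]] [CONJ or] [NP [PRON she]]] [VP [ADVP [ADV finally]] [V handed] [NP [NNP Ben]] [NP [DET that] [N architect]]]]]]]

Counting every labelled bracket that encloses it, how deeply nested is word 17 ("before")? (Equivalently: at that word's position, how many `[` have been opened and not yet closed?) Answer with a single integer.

Counting open brackets not yet closed at "before": [S [VP [SBAR [S [NP [NP [PP [P = 8.

8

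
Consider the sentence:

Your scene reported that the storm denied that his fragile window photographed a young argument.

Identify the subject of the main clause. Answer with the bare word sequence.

your scene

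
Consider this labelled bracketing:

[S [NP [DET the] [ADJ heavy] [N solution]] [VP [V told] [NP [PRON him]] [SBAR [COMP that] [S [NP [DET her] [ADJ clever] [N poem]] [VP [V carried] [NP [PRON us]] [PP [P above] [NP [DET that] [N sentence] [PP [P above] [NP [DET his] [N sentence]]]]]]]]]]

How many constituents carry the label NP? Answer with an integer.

6

Scanning left to right, an opening `[NP` appears at word positions 1, 5, 7, 11, 13, 16 — 6 in total.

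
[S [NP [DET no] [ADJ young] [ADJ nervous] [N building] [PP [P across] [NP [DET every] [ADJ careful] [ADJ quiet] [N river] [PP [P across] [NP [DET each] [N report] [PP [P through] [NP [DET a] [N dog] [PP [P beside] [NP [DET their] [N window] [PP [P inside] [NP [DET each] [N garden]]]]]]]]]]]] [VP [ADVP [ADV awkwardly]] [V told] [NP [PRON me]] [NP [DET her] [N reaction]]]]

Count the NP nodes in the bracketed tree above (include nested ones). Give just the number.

Listing each NP by its span: [NP no young nervous building across every careful quiet river across each report through a dog beside their window inside each garden]; [NP every careful quiet river across each report through a dog beside their window inside each garden]; [NP each report through a dog beside their window inside each garden]; [NP a dog beside their window inside each garden]; [NP their window inside each garden]; [NP each garden] … — that makes 8.

8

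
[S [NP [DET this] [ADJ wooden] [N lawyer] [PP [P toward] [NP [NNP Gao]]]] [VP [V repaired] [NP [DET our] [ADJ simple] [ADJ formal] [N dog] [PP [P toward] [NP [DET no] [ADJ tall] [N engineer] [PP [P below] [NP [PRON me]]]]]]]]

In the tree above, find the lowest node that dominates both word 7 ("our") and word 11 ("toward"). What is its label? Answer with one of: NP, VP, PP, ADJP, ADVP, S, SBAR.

NP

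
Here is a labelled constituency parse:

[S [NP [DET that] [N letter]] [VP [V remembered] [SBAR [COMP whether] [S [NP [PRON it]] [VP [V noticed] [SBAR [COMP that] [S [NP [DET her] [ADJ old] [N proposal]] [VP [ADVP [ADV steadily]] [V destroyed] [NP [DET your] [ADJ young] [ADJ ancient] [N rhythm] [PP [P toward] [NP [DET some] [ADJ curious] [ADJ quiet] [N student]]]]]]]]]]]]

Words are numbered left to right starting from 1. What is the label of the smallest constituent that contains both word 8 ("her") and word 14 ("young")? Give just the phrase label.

S

Both words fall inside [S her old proposal steadily destroyed your young ancient rhythm toward some curious quiet student] (words 8–21), and no smaller constituent contains them both. Label: S.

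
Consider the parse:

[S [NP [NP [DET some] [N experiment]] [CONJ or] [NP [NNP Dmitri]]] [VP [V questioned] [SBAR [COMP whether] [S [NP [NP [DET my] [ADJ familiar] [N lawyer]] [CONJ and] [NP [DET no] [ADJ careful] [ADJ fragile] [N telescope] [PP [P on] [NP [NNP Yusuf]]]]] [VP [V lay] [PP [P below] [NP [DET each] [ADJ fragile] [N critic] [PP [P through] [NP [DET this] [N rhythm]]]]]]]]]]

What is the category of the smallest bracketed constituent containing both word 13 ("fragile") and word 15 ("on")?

The smallest bracket enclosing both words is [NP no careful fragile telescope on Yusuf], so the label is NP.

NP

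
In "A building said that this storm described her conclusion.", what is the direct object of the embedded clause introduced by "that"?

her conclusion

"described" heads the VP of the embedded clause introduced by "that", and "her conclusion" is its direct object.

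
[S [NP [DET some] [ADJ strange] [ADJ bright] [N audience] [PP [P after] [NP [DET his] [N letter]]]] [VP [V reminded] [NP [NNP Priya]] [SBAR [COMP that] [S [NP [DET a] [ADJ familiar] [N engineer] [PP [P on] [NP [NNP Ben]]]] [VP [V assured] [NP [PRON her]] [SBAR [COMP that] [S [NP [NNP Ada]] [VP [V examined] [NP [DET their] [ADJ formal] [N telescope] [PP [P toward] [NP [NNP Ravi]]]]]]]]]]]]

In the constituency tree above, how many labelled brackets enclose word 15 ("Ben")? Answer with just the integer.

8

Path from the root down to the word: S → VP → SBAR → S → NP → PP → NP → NNP. That is 8 enclosing brackets.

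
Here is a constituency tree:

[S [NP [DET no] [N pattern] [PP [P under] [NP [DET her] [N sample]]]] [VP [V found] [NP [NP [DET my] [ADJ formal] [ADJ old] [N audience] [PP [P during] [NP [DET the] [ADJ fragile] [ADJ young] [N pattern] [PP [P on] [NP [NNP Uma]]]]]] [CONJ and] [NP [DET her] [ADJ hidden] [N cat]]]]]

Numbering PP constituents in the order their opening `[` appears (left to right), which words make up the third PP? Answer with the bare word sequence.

The PP opening brackets appear, in order, over: "under her sample"; "during the fragile young pattern on Uma"; "on Uma". The third one spans "on Uma".

on Uma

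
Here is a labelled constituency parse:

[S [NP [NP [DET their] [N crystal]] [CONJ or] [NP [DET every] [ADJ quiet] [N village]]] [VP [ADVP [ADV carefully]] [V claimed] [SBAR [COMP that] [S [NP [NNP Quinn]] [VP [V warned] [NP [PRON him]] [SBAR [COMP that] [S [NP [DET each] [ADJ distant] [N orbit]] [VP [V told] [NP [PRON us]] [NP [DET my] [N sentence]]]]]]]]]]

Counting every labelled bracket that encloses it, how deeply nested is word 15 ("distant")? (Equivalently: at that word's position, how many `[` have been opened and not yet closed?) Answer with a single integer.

9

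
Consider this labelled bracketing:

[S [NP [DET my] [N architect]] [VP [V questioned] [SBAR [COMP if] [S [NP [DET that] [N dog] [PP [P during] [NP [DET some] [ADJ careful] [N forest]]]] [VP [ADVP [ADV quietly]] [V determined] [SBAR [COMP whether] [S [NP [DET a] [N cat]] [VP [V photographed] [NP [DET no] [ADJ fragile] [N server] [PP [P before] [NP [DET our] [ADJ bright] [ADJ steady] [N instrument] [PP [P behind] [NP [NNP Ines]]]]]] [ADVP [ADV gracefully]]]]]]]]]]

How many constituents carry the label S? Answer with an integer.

Listing each S by its span: [S my architect questioned if that dog during some careful forest quietly determined whether a cat photographed no fragile server before our bright steady instrument behind Ines gracefully]; [S that dog during some careful forest quietly determined whether a cat photographed no fragile server before our bright steady instrument behind Ines gracefully]; [S a cat photographed no fragile server before our bright steady instrument behind Ines gracefully] — that makes 3.

3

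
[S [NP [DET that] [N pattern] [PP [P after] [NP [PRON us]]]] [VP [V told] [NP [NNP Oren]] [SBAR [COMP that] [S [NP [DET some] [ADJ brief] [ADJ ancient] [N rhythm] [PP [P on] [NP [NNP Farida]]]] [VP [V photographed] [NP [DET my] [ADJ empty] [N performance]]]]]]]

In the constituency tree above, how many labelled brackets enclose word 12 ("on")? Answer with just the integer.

7

The word sits inside P, which is inside PP, inside NP, inside S, inside SBAR, inside VP, inside S — 7 brackets in all.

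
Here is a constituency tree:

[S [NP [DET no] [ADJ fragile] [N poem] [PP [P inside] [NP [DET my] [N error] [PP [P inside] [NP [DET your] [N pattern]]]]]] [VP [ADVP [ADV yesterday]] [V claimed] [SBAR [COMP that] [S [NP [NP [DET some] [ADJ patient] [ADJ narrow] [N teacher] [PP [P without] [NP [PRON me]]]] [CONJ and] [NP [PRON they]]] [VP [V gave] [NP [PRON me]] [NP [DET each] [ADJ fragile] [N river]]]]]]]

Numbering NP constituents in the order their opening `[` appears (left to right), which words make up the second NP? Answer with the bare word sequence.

my error inside your pattern

The NP opening brackets appear, in order, over: "no fragile poem inside my error inside your pattern"; "my error inside your pattern"; "your pattern"; "some patient narrow teacher without me and they"; "some patient narrow teacher without me"; "me"; "they"; "me"; "each fragile river". The second one spans "my error inside your pattern".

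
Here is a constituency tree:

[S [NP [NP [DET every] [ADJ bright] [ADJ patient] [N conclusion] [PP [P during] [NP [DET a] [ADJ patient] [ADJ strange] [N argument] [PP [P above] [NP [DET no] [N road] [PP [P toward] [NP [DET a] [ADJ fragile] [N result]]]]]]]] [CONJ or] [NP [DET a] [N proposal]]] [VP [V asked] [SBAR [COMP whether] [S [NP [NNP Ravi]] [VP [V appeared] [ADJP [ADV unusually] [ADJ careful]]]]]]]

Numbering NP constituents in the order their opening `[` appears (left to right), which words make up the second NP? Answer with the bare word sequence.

Opening `[NP` markers occur at word positions 1, 1, 6, 11, 14, 18, 22; the second of these opens the constituent [NP every bright patient conclusion during a patient strange argument above no road toward a fragile result].

every bright patient conclusion during a patient strange argument above no road toward a fragile result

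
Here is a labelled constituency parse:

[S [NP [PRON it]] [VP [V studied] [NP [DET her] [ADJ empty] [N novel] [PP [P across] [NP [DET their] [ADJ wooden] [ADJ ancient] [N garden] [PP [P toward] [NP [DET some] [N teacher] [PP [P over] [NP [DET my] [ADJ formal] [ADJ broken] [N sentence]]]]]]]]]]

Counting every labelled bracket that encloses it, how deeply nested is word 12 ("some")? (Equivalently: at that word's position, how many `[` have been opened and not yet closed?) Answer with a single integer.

8

The word sits inside DET, which is inside NP, inside PP, inside NP, inside PP, inside NP, inside VP, inside S — 8 brackets in all.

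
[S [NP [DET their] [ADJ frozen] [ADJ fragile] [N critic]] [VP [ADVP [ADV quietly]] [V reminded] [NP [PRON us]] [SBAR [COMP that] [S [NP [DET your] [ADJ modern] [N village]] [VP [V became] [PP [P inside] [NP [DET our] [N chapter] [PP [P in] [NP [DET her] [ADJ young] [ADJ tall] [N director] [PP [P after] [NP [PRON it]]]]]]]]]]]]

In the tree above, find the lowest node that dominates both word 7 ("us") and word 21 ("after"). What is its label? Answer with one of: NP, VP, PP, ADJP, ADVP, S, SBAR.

VP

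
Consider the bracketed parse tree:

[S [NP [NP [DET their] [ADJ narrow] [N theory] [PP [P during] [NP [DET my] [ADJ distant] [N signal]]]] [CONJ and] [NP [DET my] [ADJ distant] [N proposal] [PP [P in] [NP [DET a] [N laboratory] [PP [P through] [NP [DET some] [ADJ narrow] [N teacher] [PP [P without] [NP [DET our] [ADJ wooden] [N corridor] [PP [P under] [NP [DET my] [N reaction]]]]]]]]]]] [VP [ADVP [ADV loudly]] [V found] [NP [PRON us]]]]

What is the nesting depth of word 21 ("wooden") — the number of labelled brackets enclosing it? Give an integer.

10

Path from the root down to the word: S → NP → NP → PP → NP → PP → NP → PP → NP → ADJ. That is 10 enclosing brackets.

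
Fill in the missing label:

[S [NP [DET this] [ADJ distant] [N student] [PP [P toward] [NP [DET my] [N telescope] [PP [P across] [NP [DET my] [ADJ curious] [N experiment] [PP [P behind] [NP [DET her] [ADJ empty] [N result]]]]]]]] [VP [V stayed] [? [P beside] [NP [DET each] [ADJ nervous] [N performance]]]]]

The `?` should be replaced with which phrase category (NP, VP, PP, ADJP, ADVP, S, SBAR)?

Looking at what the `?` directly dominates — P 'beside', NP — this is a prepositional phrase (PP).

PP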